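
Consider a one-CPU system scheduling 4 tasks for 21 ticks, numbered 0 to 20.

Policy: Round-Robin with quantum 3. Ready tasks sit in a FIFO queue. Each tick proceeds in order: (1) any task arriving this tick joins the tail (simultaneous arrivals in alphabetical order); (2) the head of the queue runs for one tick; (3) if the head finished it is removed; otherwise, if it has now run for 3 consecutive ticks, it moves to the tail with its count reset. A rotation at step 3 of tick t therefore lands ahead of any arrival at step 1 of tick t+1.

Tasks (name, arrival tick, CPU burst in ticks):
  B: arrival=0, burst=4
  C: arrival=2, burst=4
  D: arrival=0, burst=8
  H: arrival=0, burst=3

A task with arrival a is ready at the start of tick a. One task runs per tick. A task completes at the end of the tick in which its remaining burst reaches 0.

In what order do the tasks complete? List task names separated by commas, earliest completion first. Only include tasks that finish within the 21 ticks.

completion order = H, B, C, D

t=0: queue=[B,D,H] q_used=0 → run B
t=1: queue=[B,D,H] q_used=1 → run B
t=2: queue=[B,D,H,C] q_used=2 → run B
t=3: queue=[D,H,C,B] q_used=0 → run D
t=4: queue=[D,H,C,B] q_used=1 → run D
t=5: queue=[D,H,C,B] q_used=2 → run D
t=6: queue=[H,C,B,D] q_used=0 → run H
t=7: queue=[H,C,B,D] q_used=1 → run H
t=8: queue=[H,C,B,D] q_used=2 → run H
t=9: queue=[C,B,D] q_used=0 → run C
t=10: queue=[C,B,D] q_used=1 → run C
t=11: queue=[C,B,D] q_used=2 → run C
t=12: queue=[B,D,C] q_used=0 → run B
t=13: queue=[D,C] q_used=0 → run D
t=14: queue=[D,C] q_used=1 → run D
t=15: queue=[D,C] q_used=2 → run D
t=16: queue=[C,D] q_used=0 → run C
t=17: queue=[D] q_used=0 → run D
t=18: queue=[D] q_used=1 → run D
t=19: (idle)
t=20: (idle)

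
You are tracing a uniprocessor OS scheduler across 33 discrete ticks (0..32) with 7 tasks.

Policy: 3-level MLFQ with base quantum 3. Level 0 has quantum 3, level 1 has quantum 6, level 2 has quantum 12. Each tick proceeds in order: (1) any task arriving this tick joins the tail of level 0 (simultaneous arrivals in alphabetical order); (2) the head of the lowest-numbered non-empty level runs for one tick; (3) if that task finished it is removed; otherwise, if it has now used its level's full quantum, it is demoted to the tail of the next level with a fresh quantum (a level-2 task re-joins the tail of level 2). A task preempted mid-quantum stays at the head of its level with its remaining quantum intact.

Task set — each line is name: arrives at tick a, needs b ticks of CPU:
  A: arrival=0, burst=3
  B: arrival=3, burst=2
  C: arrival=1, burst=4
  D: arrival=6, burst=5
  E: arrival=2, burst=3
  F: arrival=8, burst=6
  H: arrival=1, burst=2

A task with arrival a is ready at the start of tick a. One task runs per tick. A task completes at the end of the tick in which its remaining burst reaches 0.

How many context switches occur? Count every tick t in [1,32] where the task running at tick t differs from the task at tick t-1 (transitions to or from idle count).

context switches = 10

t=0: L0/L1/L2 = A/-/- → run A
t=1: L0/L1/L2 = ACH/-/- → run A
t=2: L0/L1/L2 = ACHE/-/- → run A
t=3: L0/L1/L2 = CHEB/-/- → run C
t=4: L0/L1/L2 = CHEB/-/- → run C
t=5: L0/L1/L2 = CHEB/-/- → run C
t=6: L0/L1/L2 = HEBD/C/- → run H
t=7: L0/L1/L2 = HEBD/C/- → run H
t=8: L0/L1/L2 = EBDF/C/- → run E
t=9: L0/L1/L2 = EBDF/C/- → run E
t=10: L0/L1/L2 = EBDF/C/- → run E
t=11: L0/L1/L2 = BDF/C/- → run B
t=12: L0/L1/L2 = BDF/C/- → run B
t=13: L0/L1/L2 = DF/C/- → run D
t=14: L0/L1/L2 = DF/C/- → run D
t=15: L0/L1/L2 = DF/C/- → run D
t=16: L0/L1/L2 = F/CD/- → run F
t=17: L0/L1/L2 = F/CD/- → run F
t=18: L0/L1/L2 = F/CD/- → run F
t=19: L0/L1/L2 = -/CDF/- → run C
t=20: L0/L1/L2 = -/DF/- → run D
t=21: L0/L1/L2 = -/DF/- → run D
t=22: L0/L1/L2 = -/F/- → run F
t=23: L0/L1/L2 = -/F/- → run F
t=24: L0/L1/L2 = -/F/- → run F
t=25: (idle)
t=26: (idle)
t=27: (idle)
t=28: (idle)
t=29: (idle)
t=30: (idle)
t=31: (idle)
t=32: (idle)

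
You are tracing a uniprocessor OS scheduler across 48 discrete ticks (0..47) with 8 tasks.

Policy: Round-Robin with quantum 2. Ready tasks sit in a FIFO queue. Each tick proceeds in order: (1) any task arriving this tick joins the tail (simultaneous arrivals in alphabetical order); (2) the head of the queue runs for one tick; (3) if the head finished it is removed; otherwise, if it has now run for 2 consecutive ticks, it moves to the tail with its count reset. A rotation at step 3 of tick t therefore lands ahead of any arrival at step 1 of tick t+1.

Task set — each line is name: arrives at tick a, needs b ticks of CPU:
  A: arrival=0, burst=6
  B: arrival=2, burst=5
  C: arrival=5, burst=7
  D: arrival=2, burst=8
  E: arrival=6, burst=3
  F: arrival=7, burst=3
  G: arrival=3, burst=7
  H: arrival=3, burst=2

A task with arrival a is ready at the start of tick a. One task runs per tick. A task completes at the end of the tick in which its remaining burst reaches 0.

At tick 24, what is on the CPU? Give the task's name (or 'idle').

t=0: queue=[A] q_used=0 → run A
t=1: queue=[A] q_used=1 → run A
t=2: queue=[A,B,D] q_used=0 → run A
t=3: queue=[A,B,D,G,H] q_used=1 → run A
t=4: queue=[B,D,G,H,A] q_used=0 → run B
t=5: queue=[B,D,G,H,A,C] q_used=1 → run B
t=6: queue=[D,G,H,A,C,B,E] q_used=0 → run D
t=7: queue=[D,G,H,A,C,B,E,F] q_used=1 → run D
t=8: queue=[G,H,A,C,B,E,F,D] q_used=0 → run G
t=9: queue=[G,H,A,C,B,E,F,D] q_used=1 → run G
t=10: queue=[H,A,C,B,E,F,D,G] q_used=0 → run H
t=11: queue=[H,A,C,B,E,F,D,G] q_used=1 → run H
t=12: queue=[A,C,B,E,F,D,G] q_used=0 → run A
t=13: queue=[A,C,B,E,F,D,G] q_used=1 → run A
t=14: queue=[C,B,E,F,D,G] q_used=0 → run C
t=15: queue=[C,B,E,F,D,G] q_used=1 → run C
t=16: queue=[B,E,F,D,G,C] q_used=0 → run B
t=17: queue=[B,E,F,D,G,C] q_used=1 → run B
t=18: queue=[E,F,D,G,C,B] q_used=0 → run E
t=19: queue=[E,F,D,G,C,B] q_used=1 → run E
t=20: queue=[F,D,G,C,B,E] q_used=0 → run F
t=21: queue=[F,D,G,C,B,E] q_used=1 → run F
t=22: queue=[D,G,C,B,E,F] q_used=0 → run D
t=23: queue=[D,G,C,B,E,F] q_used=1 → run D
t=24: queue=[G,C,B,E,F,D] q_used=0 → run G
t=25: queue=[G,C,B,E,F,D] q_used=1 → run G
t=26: queue=[C,B,E,F,D,G] q_used=0 → run C
t=27: queue=[C,B,E,F,D,G] q_used=1 → run C
t=28: queue=[B,E,F,D,G,C] q_used=0 → run B
t=29: queue=[E,F,D,G,C] q_used=0 → run E
t=30: queue=[F,D,G,C] q_used=0 → run F
t=31: queue=[D,G,C] q_used=0 → run D
t=32: queue=[D,G,C] q_used=1 → run D
t=33: queue=[G,C,D] q_used=0 → run G
t=34: queue=[G,C,D] q_used=1 → run G
t=35: queue=[C,D,G] q_used=0 → run C
t=36: queue=[C,D,G] q_used=1 → run C
t=37: queue=[D,G,C] q_used=0 → run D
t=38: queue=[D,G,C] q_used=1 → run D
t=39: queue=[G,C] q_used=0 → run G
t=40: queue=[C] q_used=0 → run C
t=41: (idle)
t=42: (idle)
t=43: (idle)
t=44: (idle)
t=45: (idle)
t=46: (idle)
t=47: (idle)

running at tick 24 = G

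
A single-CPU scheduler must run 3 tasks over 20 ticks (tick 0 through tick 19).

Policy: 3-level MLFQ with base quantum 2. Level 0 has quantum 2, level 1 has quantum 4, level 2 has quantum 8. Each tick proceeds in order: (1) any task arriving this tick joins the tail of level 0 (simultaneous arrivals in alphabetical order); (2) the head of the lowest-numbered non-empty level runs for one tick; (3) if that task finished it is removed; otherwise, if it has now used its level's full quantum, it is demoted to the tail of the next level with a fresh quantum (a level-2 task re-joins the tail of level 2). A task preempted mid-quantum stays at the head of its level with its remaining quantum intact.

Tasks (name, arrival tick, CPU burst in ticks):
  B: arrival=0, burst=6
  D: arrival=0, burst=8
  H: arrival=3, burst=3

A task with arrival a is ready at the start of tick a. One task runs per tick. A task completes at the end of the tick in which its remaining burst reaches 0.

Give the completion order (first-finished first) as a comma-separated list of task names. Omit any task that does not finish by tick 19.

completion order = B, H, D

t=0: L0/L1/L2 = BD/-/- → run B
t=1: L0/L1/L2 = BD/-/- → run B
t=2: L0/L1/L2 = D/B/- → run D
t=3: L0/L1/L2 = DH/B/- → run D
t=4: L0/L1/L2 = H/BD/- → run H
t=5: L0/L1/L2 = H/BD/- → run H
t=6: L0/L1/L2 = -/BDH/- → run B
t=7: L0/L1/L2 = -/BDH/- → run B
t=8: L0/L1/L2 = -/BDH/- → run B
t=9: L0/L1/L2 = -/BDH/- → run B
t=10: L0/L1/L2 = -/DH/- → run D
t=11: L0/L1/L2 = -/DH/- → run D
t=12: L0/L1/L2 = -/DH/- → run D
t=13: L0/L1/L2 = -/DH/- → run D
t=14: L0/L1/L2 = -/H/D → run H
t=15: L0/L1/L2 = -/-/D → run D
t=16: L0/L1/L2 = -/-/D → run D
t=17: (idle)
t=18: (idle)
t=19: (idle)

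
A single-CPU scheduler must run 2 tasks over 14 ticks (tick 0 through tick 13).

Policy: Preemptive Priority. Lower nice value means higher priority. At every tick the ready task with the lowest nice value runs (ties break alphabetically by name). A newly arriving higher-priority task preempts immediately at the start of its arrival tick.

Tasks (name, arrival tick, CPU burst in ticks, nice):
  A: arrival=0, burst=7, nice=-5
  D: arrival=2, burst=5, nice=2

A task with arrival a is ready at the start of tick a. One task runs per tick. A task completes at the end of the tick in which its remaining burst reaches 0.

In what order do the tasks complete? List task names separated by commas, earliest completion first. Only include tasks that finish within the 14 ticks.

t=0: ready={A} → run A
t=1: ready={A} → run A
t=2: ready={A,D} → run A
t=3: ready={A,D} → run A
t=4: ready={A,D} → run A
t=5: ready={A,D} → run A
t=6: ready={A,D} → run A
t=7: ready={D} → run D
t=8: ready={D} → run D
t=9: ready={D} → run D
t=10: ready={D} → run D
t=11: ready={D} → run D
t=12: (idle)
t=13: (idle)

completion order = A, D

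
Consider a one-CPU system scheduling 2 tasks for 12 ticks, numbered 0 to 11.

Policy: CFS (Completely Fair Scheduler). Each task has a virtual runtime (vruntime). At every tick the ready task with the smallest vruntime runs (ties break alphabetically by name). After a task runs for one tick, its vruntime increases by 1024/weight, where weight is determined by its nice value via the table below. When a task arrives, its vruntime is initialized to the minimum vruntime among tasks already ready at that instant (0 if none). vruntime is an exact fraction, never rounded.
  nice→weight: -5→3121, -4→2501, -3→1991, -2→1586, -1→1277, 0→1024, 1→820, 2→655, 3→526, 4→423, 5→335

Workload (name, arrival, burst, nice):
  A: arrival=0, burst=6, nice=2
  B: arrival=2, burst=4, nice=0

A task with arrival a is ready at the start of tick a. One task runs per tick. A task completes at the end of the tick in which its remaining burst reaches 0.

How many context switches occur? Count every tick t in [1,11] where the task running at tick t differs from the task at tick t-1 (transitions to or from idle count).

t=0: vr[A=0] → run A
t=1: vr[A=1024/655] → run A
t=2: vr[A=2048/655 B=2048/655] → run A
t=3: vr[A=3072/655 B=2048/655] → run B
t=4: vr[A=3072/655 B=2703/655] → run B
t=5: vr[A=3072/655 B=3358/655] → run A
t=6: vr[A=4096/655 B=3358/655] → run B
t=7: vr[A=4096/655 B=4013/655] → run B
t=8: vr[A=4096/655] → run A
t=9: vr[A=1024/131] → run A
t=10: (idle)
t=11: (idle)

context switches = 5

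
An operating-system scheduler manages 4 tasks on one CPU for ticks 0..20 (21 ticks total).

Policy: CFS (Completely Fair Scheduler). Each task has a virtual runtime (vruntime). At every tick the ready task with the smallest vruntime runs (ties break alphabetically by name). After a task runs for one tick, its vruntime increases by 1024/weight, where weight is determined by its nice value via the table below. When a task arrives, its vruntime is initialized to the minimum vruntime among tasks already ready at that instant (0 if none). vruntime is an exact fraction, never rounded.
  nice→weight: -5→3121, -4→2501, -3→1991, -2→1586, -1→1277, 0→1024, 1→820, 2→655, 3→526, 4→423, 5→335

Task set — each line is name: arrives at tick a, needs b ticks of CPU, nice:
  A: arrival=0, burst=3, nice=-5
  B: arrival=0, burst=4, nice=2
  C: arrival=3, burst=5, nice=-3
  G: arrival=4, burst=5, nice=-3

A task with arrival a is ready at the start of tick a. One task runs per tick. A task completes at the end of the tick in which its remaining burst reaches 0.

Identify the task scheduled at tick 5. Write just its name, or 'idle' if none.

t=0: vr[A=0 B=0] → run A
t=1: vr[A=1024/3121 B=0] → run B
t=2: vr[A=1024/3121 B=1024/655] → run A
t=3: vr[A=2048/3121 B=1024/655 C=2048/3121] → run A
t=4: vr[B=1024/655 C=2048/3121 G=2048/3121] → run C
t=5: vr[B=1024/655 C=7273472/6213911 G=2048/3121] → run G
t=6: vr[B=1024/655 C=7273472/6213911 G=7273472/6213911] → run C
t=7: vr[B=1024/655 C=10469376/6213911 G=7273472/6213911] → run G
t=8: vr[B=1024/655 C=10469376/6213911 G=10469376/6213911] → run B
t=9: vr[B=2048/655 C=10469376/6213911 G=10469376/6213911] → run C
t=10: vr[B=2048/655 C=13665280/6213911 G=10469376/6213911] → run G
t=11: vr[B=2048/655 C=13665280/6213911 G=13665280/6213911] → run C
t=12: vr[B=2048/655 C=16861184/6213911 G=13665280/6213911] → run G
t=13: vr[B=2048/655 C=16861184/6213911 G=16861184/6213911] → run C
t=14: vr[B=2048/655 G=16861184/6213911] → run G
t=15: vr[B=2048/655] → run B
t=16: vr[B=3072/655] → run B
t=17: (idle)
t=18: (idle)
t=19: (idle)
t=20: (idle)

running at tick 5 = G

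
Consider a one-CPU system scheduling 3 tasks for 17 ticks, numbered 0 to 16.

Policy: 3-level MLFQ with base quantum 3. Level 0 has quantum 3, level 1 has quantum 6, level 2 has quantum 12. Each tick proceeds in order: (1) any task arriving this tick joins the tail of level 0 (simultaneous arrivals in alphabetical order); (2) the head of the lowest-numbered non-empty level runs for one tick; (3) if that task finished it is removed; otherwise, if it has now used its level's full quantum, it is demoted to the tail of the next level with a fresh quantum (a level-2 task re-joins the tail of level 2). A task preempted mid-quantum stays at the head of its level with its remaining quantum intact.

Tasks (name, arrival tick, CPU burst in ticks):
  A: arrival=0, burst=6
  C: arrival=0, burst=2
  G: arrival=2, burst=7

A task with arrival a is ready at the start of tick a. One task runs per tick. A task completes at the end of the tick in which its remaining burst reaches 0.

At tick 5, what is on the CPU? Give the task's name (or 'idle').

running at tick 5 = G

t=0: L0/L1/L2 = AC/-/- → run A
t=1: L0/L1/L2 = AC/-/- → run A
t=2: L0/L1/L2 = ACG/-/- → run A
t=3: L0/L1/L2 = CG/A/- → run C
t=4: L0/L1/L2 = CG/A/- → run C
t=5: L0/L1/L2 = G/A/- → run G
t=6: L0/L1/L2 = G/A/- → run G
t=7: L0/L1/L2 = G/A/- → run G
t=8: L0/L1/L2 = -/AG/- → run A
t=9: L0/L1/L2 = -/AG/- → run A
t=10: L0/L1/L2 = -/AG/- → run A
t=11: L0/L1/L2 = -/G/- → run G
t=12: L0/L1/L2 = -/G/- → run G
t=13: L0/L1/L2 = -/G/- → run G
t=14: L0/L1/L2 = -/G/- → run G
t=15: (idle)
t=16: (idle)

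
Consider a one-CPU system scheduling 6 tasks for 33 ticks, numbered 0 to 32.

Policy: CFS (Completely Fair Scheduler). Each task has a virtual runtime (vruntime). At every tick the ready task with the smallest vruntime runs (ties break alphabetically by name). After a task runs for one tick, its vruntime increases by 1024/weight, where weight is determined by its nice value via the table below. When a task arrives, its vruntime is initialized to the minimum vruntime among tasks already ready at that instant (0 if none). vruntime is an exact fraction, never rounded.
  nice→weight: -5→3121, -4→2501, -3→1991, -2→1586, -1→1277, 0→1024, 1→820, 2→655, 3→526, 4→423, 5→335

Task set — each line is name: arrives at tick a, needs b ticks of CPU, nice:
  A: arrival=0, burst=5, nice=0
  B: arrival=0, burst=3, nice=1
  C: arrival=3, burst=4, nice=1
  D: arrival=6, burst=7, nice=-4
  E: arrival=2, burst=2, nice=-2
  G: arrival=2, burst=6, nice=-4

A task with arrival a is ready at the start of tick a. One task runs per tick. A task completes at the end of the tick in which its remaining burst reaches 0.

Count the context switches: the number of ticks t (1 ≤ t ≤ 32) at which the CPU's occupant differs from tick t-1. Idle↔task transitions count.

t=0: vr[A=0 B=0] → run A
t=1: vr[A=1 B=0] → run B
t=2: vr[A=1 B=256/205 E=1 G=1] → run A
t=3: vr[A=2 B=256/205 C=1 E=1 G=1] → run C
t=4: vr[A=2 B=256/205 C=461/205 E=1 G=1] → run E
t=5: vr[A=2 B=256/205 C=461/205 E=1305/793 G=1] → run G
t=6: vr[A=2 B=256/205 C=461/205 D=256/205 E=1305/793 G=3525/2501] → run B
t=7: vr[A=2 B=512/205 C=461/205 D=256/205 E=1305/793 G=3525/2501] → run D
t=8: vr[A=2 B=512/205 C=461/205 D=20736/12505 E=1305/793 G=3525/2501] → run G
t=9: vr[A=2 B=512/205 C=461/205 D=20736/12505 E=1305/793 G=4549/2501] → run E
t=10: vr[A=2 B=512/205 C=461/205 D=20736/12505 G=4549/2501] → run D
t=11: vr[A=2 B=512/205 C=461/205 D=25856/12505 G=4549/2501] → run G
t=12: vr[A=2 B=512/205 C=461/205 D=25856/12505 G=5573/2501] → run A
t=13: vr[A=3 B=512/205 C=461/205 D=25856/12505 G=5573/2501] → run D
t=14: vr[A=3 B=512/205 C=461/205 D=30976/12505 G=5573/2501] → run G
t=15: vr[A=3 B=512/205 C=461/205 D=30976/12505 G=6597/2501] → run C
t=16: vr[A=3 B=512/205 C=717/205 D=30976/12505 G=6597/2501] → run D
t=17: vr[A=3 B=512/205 C=717/205 D=36096/12505 G=6597/2501] → run B
t=18: vr[A=3 C=717/205 D=36096/12505 G=6597/2501] → run G
t=19: vr[A=3 C=717/205 D=36096/12505 G=7621/2501] → run D
t=20: vr[A=3 C=717/205 D=41216/12505 G=7621/2501] → run A
t=21: vr[A=4 C=717/205 D=41216/12505 G=7621/2501] → run G
t=22: vr[A=4 C=717/205 D=41216/12505] → run D
t=23: vr[A=4 C=717/205 D=46336/12505] → run C
t=24: vr[A=4 C=973/205 D=46336/12505] → run D
t=25: vr[A=4 C=973/205] → run A
t=26: vr[C=973/205] → run C
t=27: (idle)
t=28: (idle)
t=29: (idle)
t=30: (idle)
t=31: (idle)
t=32: (idle)

context switches = 27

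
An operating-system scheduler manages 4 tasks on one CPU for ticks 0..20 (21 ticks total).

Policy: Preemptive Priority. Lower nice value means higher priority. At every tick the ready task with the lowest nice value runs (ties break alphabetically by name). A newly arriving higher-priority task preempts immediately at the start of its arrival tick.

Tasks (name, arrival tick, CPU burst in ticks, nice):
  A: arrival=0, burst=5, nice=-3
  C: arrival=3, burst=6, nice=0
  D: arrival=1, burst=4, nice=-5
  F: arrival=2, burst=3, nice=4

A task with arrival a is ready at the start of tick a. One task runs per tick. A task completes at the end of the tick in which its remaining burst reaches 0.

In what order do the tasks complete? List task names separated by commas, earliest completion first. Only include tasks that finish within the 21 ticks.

completion order = D, A, C, F

t=0: ready={A} → run A
t=1: ready={A,D} → run D
t=2: ready={A,D,F} → run D
t=3: ready={A,C,D,F} → run D
t=4: ready={A,C,D,F} → run D
t=5: ready={A,C,F} → run A
t=6: ready={A,C,F} → run A
t=7: ready={A,C,F} → run A
t=8: ready={A,C,F} → run A
t=9: ready={C,F} → run C
t=10: ready={C,F} → run C
t=11: ready={C,F} → run C
t=12: ready={C,F} → run C
t=13: ready={C,F} → run C
t=14: ready={C,F} → run C
t=15: ready={F} → run F
t=16: ready={F} → run F
t=17: ready={F} → run F
t=18: (idle)
t=19: (idle)
t=20: (idle)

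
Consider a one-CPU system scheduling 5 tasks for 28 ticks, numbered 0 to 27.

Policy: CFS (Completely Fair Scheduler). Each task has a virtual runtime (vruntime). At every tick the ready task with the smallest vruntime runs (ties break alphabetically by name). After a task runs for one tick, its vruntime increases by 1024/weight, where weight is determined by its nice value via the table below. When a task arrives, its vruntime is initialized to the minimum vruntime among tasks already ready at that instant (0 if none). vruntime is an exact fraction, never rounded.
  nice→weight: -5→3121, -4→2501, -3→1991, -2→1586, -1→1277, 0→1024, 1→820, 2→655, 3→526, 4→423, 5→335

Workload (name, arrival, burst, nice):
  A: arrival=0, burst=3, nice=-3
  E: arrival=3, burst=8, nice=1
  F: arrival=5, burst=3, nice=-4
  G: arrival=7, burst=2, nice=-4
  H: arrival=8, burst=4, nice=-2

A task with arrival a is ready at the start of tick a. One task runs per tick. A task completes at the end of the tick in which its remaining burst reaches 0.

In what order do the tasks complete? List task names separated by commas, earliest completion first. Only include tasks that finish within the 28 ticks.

t=0: vr[A=0] → run A
t=1: vr[A=1024/1991] → run A
t=2: vr[A=2048/1991] → run A
t=3: vr[E=0] → run E
t=4: vr[E=256/205] → run E
t=5: vr[E=512/205 F=512/205] → run E
t=6: vr[E=768/205 F=512/205] → run F
t=7: vr[E=768/205 F=36352/12505 G=36352/12505] → run F
t=8: vr[E=768/205 F=41472/12505 G=36352/12505 H=36352/12505] → run G
t=9: vr[E=768/205 F=41472/12505 G=41472/12505 H=36352/12505] → run H
t=10: vr[E=768/205 F=41472/12505 G=41472/12505 H=577536/162565] → run F
t=11: vr[E=768/205 G=41472/12505 H=577536/162565] → run G
t=12: vr[E=768/205 H=577536/162565] → run H
t=13: vr[E=768/205 H=682496/162565] → run E
t=14: vr[E=1024/205 H=682496/162565] → run H
t=15: vr[E=1024/205 H=787456/162565] → run H
t=16: vr[E=1024/205] → run E
t=17: vr[E=256/41] → run E
t=18: vr[E=1536/205] → run E
t=19: vr[E=1792/205] → run E
t=20: (idle)
t=21: (idle)
t=22: (idle)
t=23: (idle)
t=24: (idle)
t=25: (idle)
t=26: (idle)
t=27: (idle)

completion order = A, F, G, H, E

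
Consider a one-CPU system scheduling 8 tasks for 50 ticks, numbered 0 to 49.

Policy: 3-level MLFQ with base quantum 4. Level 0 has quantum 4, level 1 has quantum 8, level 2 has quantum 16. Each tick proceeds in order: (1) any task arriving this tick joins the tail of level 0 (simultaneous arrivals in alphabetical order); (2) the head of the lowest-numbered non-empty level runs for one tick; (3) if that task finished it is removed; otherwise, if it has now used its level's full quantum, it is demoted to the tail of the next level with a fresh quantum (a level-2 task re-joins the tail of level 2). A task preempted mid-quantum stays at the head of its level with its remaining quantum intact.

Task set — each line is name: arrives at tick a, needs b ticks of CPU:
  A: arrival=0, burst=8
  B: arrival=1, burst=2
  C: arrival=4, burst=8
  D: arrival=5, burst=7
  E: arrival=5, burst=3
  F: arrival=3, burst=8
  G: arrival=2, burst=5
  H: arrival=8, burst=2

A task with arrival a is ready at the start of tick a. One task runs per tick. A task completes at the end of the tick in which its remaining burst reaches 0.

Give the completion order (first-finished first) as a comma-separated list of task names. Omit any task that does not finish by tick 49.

completion order = B, E, H, A, G, F, C, D

t=0: L0/L1/L2 = A/-/- → run A
t=1: L0/L1/L2 = AB/-/- → run A
t=2: L0/L1/L2 = ABG/-/- → run A
t=3: L0/L1/L2 = ABGF/-/- → run A
t=4: L0/L1/L2 = BGFC/A/- → run B
t=5: L0/L1/L2 = BGFCDE/A/- → run B
t=6: L0/L1/L2 = GFCDE/A/- → run G
t=7: L0/L1/L2 = GFCDE/A/- → run G
t=8: L0/L1/L2 = GFCDEH/A/- → run G
t=9: L0/L1/L2 = GFCDEH/A/- → run G
t=10: L0/L1/L2 = FCDEH/AG/- → run F
t=11: L0/L1/L2 = FCDEH/AG/- → run F
t=12: L0/L1/L2 = FCDEH/AG/- → run F
t=13: L0/L1/L2 = FCDEH/AG/- → run F
t=14: L0/L1/L2 = CDEH/AGF/- → run C
t=15: L0/L1/L2 = CDEH/AGF/- → run C
t=16: L0/L1/L2 = CDEH/AGF/- → run C
t=17: L0/L1/L2 = CDEH/AGF/- → run C
t=18: L0/L1/L2 = DEH/AGFC/- → run D
t=19: L0/L1/L2 = DEH/AGFC/- → run D
t=20: L0/L1/L2 = DEH/AGFC/- → run D
t=21: L0/L1/L2 = DEH/AGFC/- → run D
t=22: L0/L1/L2 = EH/AGFCD/- → run E
t=23: L0/L1/L2 = EH/AGFCD/- → run E
t=24: L0/L1/L2 = EH/AGFCD/- → run E
t=25: L0/L1/L2 = H/AGFCD/- → run H
t=26: L0/L1/L2 = H/AGFCD/- → run H
t=27: L0/L1/L2 = -/AGFCD/- → run A
t=28: L0/L1/L2 = -/AGFCD/- → run A
t=29: L0/L1/L2 = -/AGFCD/- → run A
t=30: L0/L1/L2 = -/AGFCD/- → run A
t=31: L0/L1/L2 = -/GFCD/- → run G
t=32: L0/L1/L2 = -/FCD/- → run F
t=33: L0/L1/L2 = -/FCD/- → run F
t=34: L0/L1/L2 = -/FCD/- → run F
t=35: L0/L1/L2 = -/FCD/- → run F
t=36: L0/L1/L2 = -/CD/- → run C
t=37: L0/L1/L2 = -/CD/- → run C
t=38: L0/L1/L2 = -/CD/- → run C
t=39: L0/L1/L2 = -/CD/- → run C
t=40: L0/L1/L2 = -/D/- → run D
t=41: L0/L1/L2 = -/D/- → run D
t=42: L0/L1/L2 = -/D/- → run D
t=43: (idle)
t=44: (idle)
t=45: (idle)
t=46: (idle)
t=47: (idle)
t=48: (idle)
t=49: (idle)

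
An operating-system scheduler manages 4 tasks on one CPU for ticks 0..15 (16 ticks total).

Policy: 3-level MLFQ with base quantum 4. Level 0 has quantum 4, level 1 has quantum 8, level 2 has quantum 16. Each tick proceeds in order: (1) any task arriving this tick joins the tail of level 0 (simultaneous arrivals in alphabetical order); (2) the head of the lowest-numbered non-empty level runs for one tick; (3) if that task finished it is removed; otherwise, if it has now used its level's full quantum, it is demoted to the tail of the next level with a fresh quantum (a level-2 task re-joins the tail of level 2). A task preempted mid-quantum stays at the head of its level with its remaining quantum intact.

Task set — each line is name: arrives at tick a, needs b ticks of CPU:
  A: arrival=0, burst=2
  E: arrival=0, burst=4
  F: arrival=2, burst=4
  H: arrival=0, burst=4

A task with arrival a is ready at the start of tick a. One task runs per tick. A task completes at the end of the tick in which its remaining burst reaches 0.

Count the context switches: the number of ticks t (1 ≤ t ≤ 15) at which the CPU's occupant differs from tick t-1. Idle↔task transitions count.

t=0: L0/L1/L2 = AEH/-/- → run A
t=1: L0/L1/L2 = AEH/-/- → run A
t=2: L0/L1/L2 = EHF/-/- → run E
t=3: L0/L1/L2 = EHF/-/- → run E
t=4: L0/L1/L2 = EHF/-/- → run E
t=5: L0/L1/L2 = EHF/-/- → run E
t=6: L0/L1/L2 = HF/-/- → run H
t=7: L0/L1/L2 = HF/-/- → run H
t=8: L0/L1/L2 = HF/-/- → run H
t=9: L0/L1/L2 = HF/-/- → run H
t=10: L0/L1/L2 = F/-/- → run F
t=11: L0/L1/L2 = F/-/- → run F
t=12: L0/L1/L2 = F/-/- → run F
t=13: L0/L1/L2 = F/-/- → run F
t=14: (idle)
t=15: (idle)

context switches = 4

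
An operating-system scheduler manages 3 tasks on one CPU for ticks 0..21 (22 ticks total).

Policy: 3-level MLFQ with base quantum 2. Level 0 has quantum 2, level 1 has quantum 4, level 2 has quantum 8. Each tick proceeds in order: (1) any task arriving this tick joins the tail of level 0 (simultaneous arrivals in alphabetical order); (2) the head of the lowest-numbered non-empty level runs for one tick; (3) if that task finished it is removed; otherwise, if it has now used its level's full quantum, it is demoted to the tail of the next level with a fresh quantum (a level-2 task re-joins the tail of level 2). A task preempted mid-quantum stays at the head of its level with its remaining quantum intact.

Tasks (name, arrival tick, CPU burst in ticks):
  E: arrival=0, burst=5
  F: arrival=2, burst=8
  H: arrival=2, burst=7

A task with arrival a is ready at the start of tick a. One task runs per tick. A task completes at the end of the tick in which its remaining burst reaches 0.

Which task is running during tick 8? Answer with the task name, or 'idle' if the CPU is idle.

t=0: L0/L1/L2 = E/-/- → run E
t=1: L0/L1/L2 = E/-/- → run E
t=2: L0/L1/L2 = FH/E/- → run F
t=3: L0/L1/L2 = FH/E/- → run F
t=4: L0/L1/L2 = H/EF/- → run H
t=5: L0/L1/L2 = H/EF/- → run H
t=6: L0/L1/L2 = -/EFH/- → run E
t=7: L0/L1/L2 = -/EFH/- → run E
t=8: L0/L1/L2 = -/EFH/- → run E
t=9: L0/L1/L2 = -/FH/- → run F
t=10: L0/L1/L2 = -/FH/- → run F
t=11: L0/L1/L2 = -/FH/- → run F
t=12: L0/L1/L2 = -/FH/- → run F
t=13: L0/L1/L2 = -/H/F → run H
t=14: L0/L1/L2 = -/H/F → run H
t=15: L0/L1/L2 = -/H/F → run H
t=16: L0/L1/L2 = -/H/F → run H
t=17: L0/L1/L2 = -/-/FH → run F
t=18: L0/L1/L2 = -/-/FH → run F
t=19: L0/L1/L2 = -/-/H → run H
t=20: (idle)
t=21: (idle)

running at tick 8 = E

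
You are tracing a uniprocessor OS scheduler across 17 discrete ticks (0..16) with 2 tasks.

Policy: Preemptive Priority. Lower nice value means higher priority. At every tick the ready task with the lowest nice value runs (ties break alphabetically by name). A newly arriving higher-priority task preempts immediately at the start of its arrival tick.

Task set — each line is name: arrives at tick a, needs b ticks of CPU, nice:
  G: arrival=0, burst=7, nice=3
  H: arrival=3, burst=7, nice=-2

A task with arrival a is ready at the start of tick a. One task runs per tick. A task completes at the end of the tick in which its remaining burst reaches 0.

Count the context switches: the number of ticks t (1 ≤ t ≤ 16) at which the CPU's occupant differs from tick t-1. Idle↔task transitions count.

context switches = 3

t=0: ready={G} → run G
t=1: ready={G} → run G
t=2: ready={G} → run G
t=3: ready={G,H} → run H
t=4: ready={G,H} → run H
t=5: ready={G,H} → run H
t=6: ready={G,H} → run H
t=7: ready={G,H} → run H
t=8: ready={G,H} → run H
t=9: ready={G,H} → run H
t=10: ready={G} → run G
t=11: ready={G} → run G
t=12: ready={G} → run G
t=13: ready={G} → run G
t=14: (idle)
t=15: (idle)
t=16: (idle)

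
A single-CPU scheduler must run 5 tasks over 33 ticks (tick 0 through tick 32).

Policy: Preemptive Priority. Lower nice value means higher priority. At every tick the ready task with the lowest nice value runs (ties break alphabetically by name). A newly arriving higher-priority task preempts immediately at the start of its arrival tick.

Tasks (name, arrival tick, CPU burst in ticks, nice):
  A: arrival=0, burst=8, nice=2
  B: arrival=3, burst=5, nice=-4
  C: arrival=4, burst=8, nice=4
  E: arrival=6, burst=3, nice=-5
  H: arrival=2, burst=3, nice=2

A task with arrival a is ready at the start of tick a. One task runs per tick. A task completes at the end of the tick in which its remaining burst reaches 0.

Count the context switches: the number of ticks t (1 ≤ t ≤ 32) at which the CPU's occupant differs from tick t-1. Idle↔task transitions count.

context switches = 7

t=0: ready={A} → run A
t=1: ready={A} → run A
t=2: ready={A,H} → run A
t=3: ready={A,B,H} → run B
t=4: ready={A,B,C,H} → run B
t=5: ready={A,B,C,H} → run B
t=6: ready={A,B,C,E,H} → run E
t=7: ready={A,B,C,E,H} → run E
t=8: ready={A,B,C,E,H} → run E
t=9: ready={A,B,C,H} → run B
t=10: ready={A,B,C,H} → run B
t=11: ready={A,C,H} → run A
t=12: ready={A,C,H} → run A
t=13: ready={A,C,H} → run A
t=14: ready={A,C,H} → run A
t=15: ready={A,C,H} → run A
t=16: ready={C,H} → run H
t=17: ready={C,H} → run H
t=18: ready={C,H} → run H
t=19: ready={C} → run C
t=20: ready={C} → run C
t=21: ready={C} → run C
t=22: ready={C} → run C
t=23: ready={C} → run C
t=24: ready={C} → run C
t=25: ready={C} → run C
t=26: ready={C} → run C
t=27: (idle)
t=28: (idle)
t=29: (idle)
t=30: (idle)
t=31: (idle)
t=32: (idle)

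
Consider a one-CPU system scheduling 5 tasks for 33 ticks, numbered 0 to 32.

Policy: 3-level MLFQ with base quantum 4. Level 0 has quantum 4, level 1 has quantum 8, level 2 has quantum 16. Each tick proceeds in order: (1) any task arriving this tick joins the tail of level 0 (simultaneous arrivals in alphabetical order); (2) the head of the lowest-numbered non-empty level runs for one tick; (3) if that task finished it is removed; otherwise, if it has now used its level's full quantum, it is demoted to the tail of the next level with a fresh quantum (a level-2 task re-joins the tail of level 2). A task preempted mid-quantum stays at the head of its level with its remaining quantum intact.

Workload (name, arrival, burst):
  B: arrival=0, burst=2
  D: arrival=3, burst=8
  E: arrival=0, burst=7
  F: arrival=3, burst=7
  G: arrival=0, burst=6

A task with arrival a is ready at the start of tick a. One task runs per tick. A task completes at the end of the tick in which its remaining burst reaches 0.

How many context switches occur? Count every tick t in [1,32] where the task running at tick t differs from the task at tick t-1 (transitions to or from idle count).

t=0: L0/L1/L2 = BEG/-/- → run B
t=1: L0/L1/L2 = BEG/-/- → run B
t=2: L0/L1/L2 = EG/-/- → run E
t=3: L0/L1/L2 = EGDF/-/- → run E
t=4: L0/L1/L2 = EGDF/-/- → run E
t=5: L0/L1/L2 = EGDF/-/- → run E
t=6: L0/L1/L2 = GDF/E/- → run G
t=7: L0/L1/L2 = GDF/E/- → run G
t=8: L0/L1/L2 = GDF/E/- → run G
t=9: L0/L1/L2 = GDF/E/- → run G
t=10: L0/L1/L2 = DF/EG/- → run D
t=11: L0/L1/L2 = DF/EG/- → run D
t=12: L0/L1/L2 = DF/EG/- → run D
t=13: L0/L1/L2 = DF/EG/- → run D
t=14: L0/L1/L2 = F/EGD/- → run F
t=15: L0/L1/L2 = F/EGD/- → run F
t=16: L0/L1/L2 = F/EGD/- → run F
t=17: L0/L1/L2 = F/EGD/- → run F
t=18: L0/L1/L2 = -/EGDF/- → run E
t=19: L0/L1/L2 = -/EGDF/- → run E
t=20: L0/L1/L2 = -/EGDF/- → run E
t=21: L0/L1/L2 = -/GDF/- → run G
t=22: L0/L1/L2 = -/GDF/- → run G
t=23: L0/L1/L2 = -/DF/- → run D
t=24: L0/L1/L2 = -/DF/- → run D
t=25: L0/L1/L2 = -/DF/- → run D
t=26: L0/L1/L2 = -/DF/- → run D
t=27: L0/L1/L2 = -/F/- → run F
t=28: L0/L1/L2 = -/F/- → run F
t=29: L0/L1/L2 = -/F/- → run F
t=30: (idle)
t=31: (idle)
t=32: (idle)

context switches = 9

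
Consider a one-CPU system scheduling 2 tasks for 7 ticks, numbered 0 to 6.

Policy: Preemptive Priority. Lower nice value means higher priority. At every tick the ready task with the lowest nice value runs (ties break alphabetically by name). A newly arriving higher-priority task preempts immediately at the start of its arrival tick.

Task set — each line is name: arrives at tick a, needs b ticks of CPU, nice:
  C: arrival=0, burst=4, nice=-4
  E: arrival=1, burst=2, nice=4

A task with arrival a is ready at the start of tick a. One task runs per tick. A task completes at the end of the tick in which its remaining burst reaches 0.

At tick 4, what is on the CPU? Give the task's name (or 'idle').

running at tick 4 = E

t=0: ready={C} → run C
t=1: ready={C,E} → run C
t=2: ready={C,E} → run C
t=3: ready={C,E} → run C
t=4: ready={E} → run E
t=5: ready={E} → run E
t=6: (idle)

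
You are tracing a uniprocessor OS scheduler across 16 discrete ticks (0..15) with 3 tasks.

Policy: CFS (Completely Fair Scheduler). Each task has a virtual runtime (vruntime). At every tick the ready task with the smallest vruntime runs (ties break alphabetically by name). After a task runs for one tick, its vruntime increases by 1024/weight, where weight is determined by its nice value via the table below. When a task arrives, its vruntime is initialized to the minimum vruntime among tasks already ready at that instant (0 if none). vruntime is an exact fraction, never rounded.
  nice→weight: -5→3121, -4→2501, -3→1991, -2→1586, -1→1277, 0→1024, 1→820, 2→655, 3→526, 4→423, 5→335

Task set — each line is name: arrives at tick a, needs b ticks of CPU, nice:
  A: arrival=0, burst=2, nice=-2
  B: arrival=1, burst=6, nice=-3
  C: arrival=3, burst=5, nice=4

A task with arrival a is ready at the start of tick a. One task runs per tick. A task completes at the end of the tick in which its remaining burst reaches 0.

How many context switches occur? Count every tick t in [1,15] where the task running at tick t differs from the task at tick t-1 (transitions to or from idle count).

context switches = 5

t=0: vr[A=0] → run A
t=1: vr[A=512/793 B=512/793] → run A
t=2: vr[B=512/793] → run B
t=3: vr[B=1831424/1578863 C=1831424/1578863] → run B
t=4: vr[B=2643456/1578863 C=1831424/1578863] → run C
t=5: vr[B=2643456/1578863 C=2391448064/667859049] → run B
t=6: vr[B=3455488/1578863 C=2391448064/667859049] → run B
t=7: vr[B=4267520/1578863 C=2391448064/667859049] → run B
t=8: vr[B=5079552/1578863 C=2391448064/667859049] → run B
t=9: vr[C=2391448064/667859049] → run C
t=10: vr[C=4008203776/667859049] → run C
t=11: vr[C=1874986496/222619683] → run C
t=12: vr[C=7241715200/667859049] → run C
t=13: (idle)
t=14: (idle)
t=15: (idle)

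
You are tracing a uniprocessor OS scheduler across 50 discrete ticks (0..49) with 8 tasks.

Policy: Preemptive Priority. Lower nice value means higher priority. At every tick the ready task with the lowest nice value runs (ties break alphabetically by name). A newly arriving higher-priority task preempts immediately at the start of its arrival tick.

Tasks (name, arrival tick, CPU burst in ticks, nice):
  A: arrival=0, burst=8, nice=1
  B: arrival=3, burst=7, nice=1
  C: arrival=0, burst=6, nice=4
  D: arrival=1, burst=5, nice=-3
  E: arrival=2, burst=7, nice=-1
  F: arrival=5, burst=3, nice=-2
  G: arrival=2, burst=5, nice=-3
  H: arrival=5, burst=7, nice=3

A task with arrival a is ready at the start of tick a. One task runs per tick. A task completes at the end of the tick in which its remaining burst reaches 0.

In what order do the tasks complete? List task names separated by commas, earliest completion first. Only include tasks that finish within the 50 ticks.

t=0: ready={A,C} → run A
t=1: ready={A,C,D} → run D
t=2: ready={A,C,D,E,G} → run D
t=3: ready={A,B,C,D,E,G} → run D
t=4: ready={A,B,C,D,E,G} → run D
t=5: ready={A,B,C,D,E,F,G,H} → run D
t=6: ready={A,B,C,E,F,G,H} → run G
t=7: ready={A,B,C,E,F,G,H} → run G
t=8: ready={A,B,C,E,F,G,H} → run G
t=9: ready={A,B,C,E,F,G,H} → run G
t=10: ready={A,B,C,E,F,G,H} → run G
t=11: ready={A,B,C,E,F,H} → run F
t=12: ready={A,B,C,E,F,H} → run F
t=13: ready={A,B,C,E,F,H} → run F
t=14: ready={A,B,C,E,H} → run E
t=15: ready={A,B,C,E,H} → run E
t=16: ready={A,B,C,E,H} → run E
t=17: ready={A,B,C,E,H} → run E
t=18: ready={A,B,C,E,H} → run E
t=19: ready={A,B,C,E,H} → run E
t=20: ready={A,B,C,E,H} → run E
t=21: ready={A,B,C,H} → run A
t=22: ready={A,B,C,H} → run A
t=23: ready={A,B,C,H} → run A
t=24: ready={A,B,C,H} → run A
t=25: ready={A,B,C,H} → run A
t=26: ready={A,B,C,H} → run A
t=27: ready={A,B,C,H} → run A
t=28: ready={B,C,H} → run B
t=29: ready={B,C,H} → run B
t=30: ready={B,C,H} → run B
t=31: ready={B,C,H} → run B
t=32: ready={B,C,H} → run B
t=33: ready={B,C,H} → run B
t=34: ready={B,C,H} → run B
t=35: ready={C,H} → run H
t=36: ready={C,H} → run H
t=37: ready={C,H} → run H
t=38: ready={C,H} → run H
t=39: ready={C,H} → run H
t=40: ready={C,H} → run H
t=41: ready={C,H} → run H
t=42: ready={C} → run C
t=43: ready={C} → run C
t=44: ready={C} → run C
t=45: ready={C} → run C
t=46: ready={C} → run C
t=47: ready={C} → run C
t=48: (idle)
t=49: (idle)

completion order = D, G, F, E, A, B, H, C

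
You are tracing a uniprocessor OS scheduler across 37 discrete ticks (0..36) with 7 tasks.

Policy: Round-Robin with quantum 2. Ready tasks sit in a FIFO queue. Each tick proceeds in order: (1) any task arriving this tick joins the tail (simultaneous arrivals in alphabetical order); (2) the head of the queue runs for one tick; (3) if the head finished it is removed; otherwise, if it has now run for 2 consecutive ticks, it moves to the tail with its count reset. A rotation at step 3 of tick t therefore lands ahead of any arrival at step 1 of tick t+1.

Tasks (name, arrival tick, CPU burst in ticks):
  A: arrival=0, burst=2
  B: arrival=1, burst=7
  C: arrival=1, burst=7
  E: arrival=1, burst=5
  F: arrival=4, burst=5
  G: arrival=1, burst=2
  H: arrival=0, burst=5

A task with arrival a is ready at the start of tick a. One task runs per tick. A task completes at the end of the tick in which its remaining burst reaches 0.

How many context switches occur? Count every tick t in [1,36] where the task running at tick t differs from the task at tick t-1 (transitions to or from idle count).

t=0: queue=[A,H] q_used=0 → run A
t=1: queue=[A,H,B,C,E,G] q_used=1 → run A
t=2: queue=[H,B,C,E,G] q_used=0 → run H
t=3: queue=[H,B,C,E,G] q_used=1 → run H
t=4: queue=[B,C,E,G,H,F] q_used=0 → run B
t=5: queue=[B,C,E,G,H,F] q_used=1 → run B
t=6: queue=[C,E,G,H,F,B] q_used=0 → run C
t=7: queue=[C,E,G,H,F,B] q_used=1 → run C
t=8: queue=[E,G,H,F,B,C] q_used=0 → run E
t=9: queue=[E,G,H,F,B,C] q_used=1 → run E
t=10: queue=[G,H,F,B,C,E] q_used=0 → run G
t=11: queue=[G,H,F,B,C,E] q_used=1 → run G
t=12: queue=[H,F,B,C,E] q_used=0 → run H
t=13: queue=[H,F,B,C,E] q_used=1 → run H
t=14: queue=[F,B,C,E,H] q_used=0 → run F
t=15: queue=[F,B,C,E,H] q_used=1 → run F
t=16: queue=[B,C,E,H,F] q_used=0 → run B
t=17: queue=[B,C,E,H,F] q_used=1 → run B
t=18: queue=[C,E,H,F,B] q_used=0 → run C
t=19: queue=[C,E,H,F,B] q_used=1 → run C
t=20: queue=[E,H,F,B,C] q_used=0 → run E
t=21: queue=[E,H,F,B,C] q_used=1 → run E
t=22: queue=[H,F,B,C,E] q_used=0 → run H
t=23: queue=[F,B,C,E] q_used=0 → run F
t=24: queue=[F,B,C,E] q_used=1 → run F
t=25: queue=[B,C,E,F] q_used=0 → run B
t=26: queue=[B,C,E,F] q_used=1 → run B
t=27: queue=[C,E,F,B] q_used=0 → run C
t=28: queue=[C,E,F,B] q_used=1 → run C
t=29: queue=[E,F,B,C] q_used=0 → run E
t=30: queue=[F,B,C] q_used=0 → run F
t=31: queue=[B,C] q_used=0 → run B
t=32: queue=[C] q_used=0 → run C
t=33: (idle)
t=34: (idle)
t=35: (idle)
t=36: (idle)

context switches = 19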